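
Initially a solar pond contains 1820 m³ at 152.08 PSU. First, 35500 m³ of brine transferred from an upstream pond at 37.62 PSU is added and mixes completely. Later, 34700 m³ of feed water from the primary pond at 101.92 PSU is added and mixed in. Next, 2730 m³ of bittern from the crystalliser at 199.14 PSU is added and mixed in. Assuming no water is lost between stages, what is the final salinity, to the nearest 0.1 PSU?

Mass of salt is conserved:
Initial salt = 1,820×152.08 = 276,785.6
After stage 1: salt = 276,785.6 + 35,500×37.62 = 1,612,295.6; volume = 37,320 m³; S = 43.202 PSU
After stage 2: salt = 1,612,295.6 + 34,700×101.92 = 5,148,919.6; volume = 72,020 m³; S = 71.493 PSU
After stage 3: salt = 5,148,919.6 + 2,730×199.14 = 5,692,571.8; volume = 74,750 m³
S = 5,692,571.8 / 74,750 = 76.1548 PSU

76.2 PSU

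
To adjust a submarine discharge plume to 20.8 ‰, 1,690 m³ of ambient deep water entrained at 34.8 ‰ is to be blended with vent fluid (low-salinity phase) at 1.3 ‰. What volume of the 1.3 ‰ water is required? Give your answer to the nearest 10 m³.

1210 m³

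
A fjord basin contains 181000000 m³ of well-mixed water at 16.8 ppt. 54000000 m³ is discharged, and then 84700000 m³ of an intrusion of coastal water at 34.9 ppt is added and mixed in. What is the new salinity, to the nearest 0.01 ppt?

Remaining after removal: 127,000,000 m³ at 16.8 ppt (salt = 2,133,600,000)
After addition: salt = 2,133,600,000 + 84,700,000×34.9 = 5,089,630,000; volume = 211,700,000 m³
S = 5,089,630,000 / 211,700,000 = 24.0417 ppt

24.04 ppt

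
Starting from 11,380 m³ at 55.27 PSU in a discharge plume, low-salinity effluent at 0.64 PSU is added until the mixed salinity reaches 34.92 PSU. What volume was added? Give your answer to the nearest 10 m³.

Salt balance: 11,380×55.27 + V×0.64 = (11,380+V)×34.92
628,972.6 + 0.64V = 397,389.6 + 34.92V
231,583 = 34.28V
V = 6,755.63 m³

6760 m³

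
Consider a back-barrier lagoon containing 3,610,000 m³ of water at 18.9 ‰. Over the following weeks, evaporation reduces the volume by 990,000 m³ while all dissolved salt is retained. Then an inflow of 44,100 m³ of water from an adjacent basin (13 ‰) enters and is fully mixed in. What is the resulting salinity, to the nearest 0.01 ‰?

After evaporation: salt = 3,610,000×18.9 = 68,229,000; volume = 3,610,000 − 990,000 = 2,620,000 m³
After mixing: salt = 68,229,000 + 44,100×13 = 68,802,300; volume = 2,620,000 + 44,100 = 2,664,100 m³
S = 68,802,300 / 2,664,100 = 25.8257 ‰

25.83 ‰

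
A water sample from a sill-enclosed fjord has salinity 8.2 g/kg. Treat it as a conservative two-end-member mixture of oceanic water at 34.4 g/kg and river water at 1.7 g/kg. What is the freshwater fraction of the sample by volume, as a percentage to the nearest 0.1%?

80.1%

Let f be the freshwater fraction. Salt balance per unit volume:
f×1.7 + (1−f)×34.4 = 8.2
f = (34.4 − 8.2) / (34.4 − 1.7) = 26.2/32.7 = 0.8012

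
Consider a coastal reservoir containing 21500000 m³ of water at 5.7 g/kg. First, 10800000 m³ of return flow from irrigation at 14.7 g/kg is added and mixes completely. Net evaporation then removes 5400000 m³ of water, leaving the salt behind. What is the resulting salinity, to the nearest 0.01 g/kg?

10.46 g/kg

After mixing: salt = 21,500,000×5.7 + 10,800,000×14.7 = 281,310,000; volume = 32,300,000 m³
After evaporation: salt unchanged = 281,310,000; volume = 32,300,000 − 5,400,000 = 26,900,000 m³
S = 281,310,000 / 26,900,000 = 10.4576 g/kg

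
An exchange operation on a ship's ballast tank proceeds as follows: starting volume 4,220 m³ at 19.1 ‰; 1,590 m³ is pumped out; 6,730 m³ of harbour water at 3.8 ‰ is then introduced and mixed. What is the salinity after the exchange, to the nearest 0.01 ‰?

Remaining after removal: 2,630 m³ at 19.1 ‰ (salt = 50,233)
After addition: salt = 50,233 + 6,730×3.8 = 75,807; volume = 9,360 m³
S = 75,807 / 9,360 = 8.099 ‰

8.10 ‰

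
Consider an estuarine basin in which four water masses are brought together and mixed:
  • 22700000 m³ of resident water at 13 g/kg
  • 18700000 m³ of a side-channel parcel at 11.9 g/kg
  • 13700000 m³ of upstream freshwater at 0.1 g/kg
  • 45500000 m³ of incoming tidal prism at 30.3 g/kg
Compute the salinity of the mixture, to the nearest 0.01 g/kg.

18.86 g/kg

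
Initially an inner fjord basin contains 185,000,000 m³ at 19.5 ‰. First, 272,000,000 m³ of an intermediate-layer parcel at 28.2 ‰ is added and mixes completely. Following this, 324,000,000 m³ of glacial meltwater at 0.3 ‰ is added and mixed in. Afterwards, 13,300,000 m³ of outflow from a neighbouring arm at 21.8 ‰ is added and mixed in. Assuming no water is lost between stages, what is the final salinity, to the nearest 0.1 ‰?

By conservation of dissolved salt,
Initial salt = 185,000,000×19.5 = 3,607,500,000
After stage 1: salt = 3,607,500,000 + 272,000,000×28.2 = 11,277,900,000; volume = 457,000,000 m³; S = 24.678 ‰
After stage 2: salt = 11,277,900,000 + 324,000,000×0.3 = 11,375,100,000; volume = 781,000,000 m³; S = 14.565 ‰
After stage 3: salt = 11,375,100,000 + 13,300,000×21.8 = 11,665,040,000; volume = 794,300,000 m³
S = 11,665,040,000 / 794,300,000 = 14.6859 ‰

14.7 ‰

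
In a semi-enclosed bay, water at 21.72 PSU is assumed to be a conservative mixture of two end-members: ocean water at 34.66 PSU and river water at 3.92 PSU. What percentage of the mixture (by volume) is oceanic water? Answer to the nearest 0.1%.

Let g be the oceanic fraction. Salt balance per unit volume:
g×34.66 + (1−g)×3.92 = 21.72
g = (21.72 − 3.92) / (34.66 − 3.92) = 17.8/30.74 = 0.5791

57.9%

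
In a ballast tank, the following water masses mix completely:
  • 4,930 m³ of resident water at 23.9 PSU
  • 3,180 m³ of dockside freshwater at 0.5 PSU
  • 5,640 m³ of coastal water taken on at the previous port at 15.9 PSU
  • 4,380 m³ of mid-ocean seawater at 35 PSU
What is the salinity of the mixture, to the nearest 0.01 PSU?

Total salt / total volume:
salt = 4,930×23.9 + 3,180×0.5 + 5,640×15.9 + 4,380×35 = 117,827 + 1,590 + 89,676 + 153,300 = 362,393
volume = 4,930 + 3,180 + 5,640 + 4,380 = 18,130 m³
S = 362,393 / 18,130 = 19.9886 PSU

19.99 PSU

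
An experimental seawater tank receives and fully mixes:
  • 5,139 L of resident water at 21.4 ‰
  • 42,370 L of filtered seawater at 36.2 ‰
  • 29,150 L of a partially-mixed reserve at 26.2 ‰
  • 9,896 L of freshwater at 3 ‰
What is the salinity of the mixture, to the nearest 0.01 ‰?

28.16 ‰

Weighted by volume,
salt = 5,139×21.4 + 42,370×36.2 + 29,150×26.2 + 9,896×3 = 109,974.6 + 1,533,794 + 763,730 + 29,688 = 2,437,186.6
volume = 5,139 + 42,370 + 29,150 + 9,896 = 86,555 L
S = 2,437,186.6 / 86,555 = 28.1577 ‰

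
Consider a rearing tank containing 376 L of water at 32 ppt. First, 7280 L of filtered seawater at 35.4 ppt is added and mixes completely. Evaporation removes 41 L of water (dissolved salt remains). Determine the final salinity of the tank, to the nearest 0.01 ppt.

After mixing: salt = 376×32 + 7,280×35.4 = 269,744; volume = 7,656 L
After evaporation: salt unchanged = 269,744; volume = 7,656 − 41 = 7,615 L
S = 269,744 / 7,615 = 35.4227 ppt

35.42 ppt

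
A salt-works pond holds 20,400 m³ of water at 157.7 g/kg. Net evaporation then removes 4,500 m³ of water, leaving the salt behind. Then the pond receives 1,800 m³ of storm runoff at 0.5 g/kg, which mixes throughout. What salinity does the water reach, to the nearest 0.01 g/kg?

181.81 g/kg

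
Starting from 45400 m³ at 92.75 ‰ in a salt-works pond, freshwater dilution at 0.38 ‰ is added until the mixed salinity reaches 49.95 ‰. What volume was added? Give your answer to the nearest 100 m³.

Salt balance: 45,400×92.75 + V×0.38 = (45,400+V)×49.95
4,210,850 + 0.38V = 2,267,730 + 49.95V
1,943,120 = 49.57V
V = 39,199.52 m³

39200 m³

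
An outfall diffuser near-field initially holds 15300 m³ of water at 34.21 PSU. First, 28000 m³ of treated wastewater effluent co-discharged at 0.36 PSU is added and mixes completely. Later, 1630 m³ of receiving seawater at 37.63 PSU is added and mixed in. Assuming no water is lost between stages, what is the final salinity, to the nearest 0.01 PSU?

Mass of salt is conserved:
Initial salt = 15,300×34.21 = 523,413
After stage 1: salt = 523,413 + 28,000×0.36 = 533,493; volume = 43,300 m³; S = 12.321 PSU
After stage 2: salt = 533,493 + 1,630×37.63 = 594,829.9; volume = 44,930 m³
S = 594,829.9 / 44,930 = 13.239 PSU

13.24 PSU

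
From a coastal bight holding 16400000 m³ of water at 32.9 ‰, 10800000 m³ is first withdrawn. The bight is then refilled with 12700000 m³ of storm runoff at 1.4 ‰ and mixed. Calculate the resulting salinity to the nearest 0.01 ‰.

11.04 ‰

Remaining after removal: 5,600,000 m³ at 32.9 ‰ (salt = 184,240,000)
After addition: salt = 184,240,000 + 12,700,000×1.4 = 202,020,000; volume = 18,300,000 m³
S = 202,020,000 / 18,300,000 = 11.0393 ‰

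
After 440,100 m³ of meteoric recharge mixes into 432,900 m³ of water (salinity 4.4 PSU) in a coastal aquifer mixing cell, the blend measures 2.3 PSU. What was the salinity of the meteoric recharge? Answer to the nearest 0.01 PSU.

Salt balance: 432,900×4.4 + 440,100×S = 873,000×2.3
1,904,760 + 440,100·S = 2,007,900
S = (2,007,900 − 1,904,760) / 440,100 = 0.2344 PSU

0.23 PSU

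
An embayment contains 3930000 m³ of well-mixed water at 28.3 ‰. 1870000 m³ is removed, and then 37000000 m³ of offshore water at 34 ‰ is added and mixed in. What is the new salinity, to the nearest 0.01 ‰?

33.70 ‰

Remaining after removal: 2,060,000 m³ at 28.3 ‰ (salt = 58,298,000)
After addition: salt = 58,298,000 + 37,000,000×34 = 1,316,298,000; volume = 39,060,000 m³
S = 1,316,298,000 / 39,060,000 = 33.6994 ‰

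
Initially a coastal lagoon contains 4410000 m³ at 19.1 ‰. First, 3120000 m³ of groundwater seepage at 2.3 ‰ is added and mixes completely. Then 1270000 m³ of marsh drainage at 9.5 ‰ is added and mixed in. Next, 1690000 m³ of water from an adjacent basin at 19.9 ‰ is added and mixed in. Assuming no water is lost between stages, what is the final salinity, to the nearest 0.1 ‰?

13.1 ‰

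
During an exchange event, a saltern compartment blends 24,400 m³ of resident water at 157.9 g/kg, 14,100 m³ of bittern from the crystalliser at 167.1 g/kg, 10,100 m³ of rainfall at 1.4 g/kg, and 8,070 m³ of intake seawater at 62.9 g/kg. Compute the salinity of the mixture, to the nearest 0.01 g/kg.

118.77 g/kg

Conserving salt mass:
salt = 24,400×157.9 + 14,100×167.1 + 10,100×1.4 + 8,070×62.9 = 3,852,760 + 2,356,110 + 14,140 + 507,603 = 6,730,613
volume = 24,400 + 14,100 + 10,100 + 8,070 = 56,670 m³
S = 6,730,613 / 56,670 = 118.7685 g/kg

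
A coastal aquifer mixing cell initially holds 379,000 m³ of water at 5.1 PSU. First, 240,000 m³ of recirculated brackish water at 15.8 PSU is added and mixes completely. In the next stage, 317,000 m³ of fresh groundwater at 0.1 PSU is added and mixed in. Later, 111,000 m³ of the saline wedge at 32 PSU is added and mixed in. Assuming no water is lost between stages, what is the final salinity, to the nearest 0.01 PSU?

8.89 PSU

Conserving salt mass:
Initial salt = 379,000×5.1 = 1,932,900
After stage 1: salt = 1,932,900 + 240,000×15.8 = 5,724,900; volume = 619,000 m³; S = 9.249 PSU
After stage 2: salt = 5,724,900 + 317,000×0.1 = 5,756,600; volume = 936,000 m³; S = 6.15 PSU
After stage 3: salt = 5,756,600 + 111,000×32 = 9,308,600; volume = 1,047,000 m³
S = 9,308,600 / 1,047,000 = 8.8907 PSU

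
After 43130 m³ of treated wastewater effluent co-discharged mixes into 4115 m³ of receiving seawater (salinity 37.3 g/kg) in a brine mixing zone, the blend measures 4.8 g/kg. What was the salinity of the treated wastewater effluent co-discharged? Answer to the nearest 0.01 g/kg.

1.70 g/kg

Salt balance: 4,115×37.3 + 43,130×S = 47,245×4.8
153,489.5 + 43,130·S = 226,776
S = (226,776 − 153,489.5) / 43,130 = 1.6992 g/kg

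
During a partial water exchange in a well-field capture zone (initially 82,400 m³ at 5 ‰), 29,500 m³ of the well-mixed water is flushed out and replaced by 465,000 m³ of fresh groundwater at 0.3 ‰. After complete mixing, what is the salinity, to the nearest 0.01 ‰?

0.78 ‰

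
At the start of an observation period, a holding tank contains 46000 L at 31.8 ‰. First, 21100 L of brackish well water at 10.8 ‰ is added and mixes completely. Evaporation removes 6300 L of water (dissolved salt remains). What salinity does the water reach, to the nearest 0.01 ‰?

27.81 ‰

After mixing: salt = 46,000×31.8 + 21,100×10.8 = 1,690,680; volume = 67,100 L
After evaporation: salt unchanged = 1,690,680; volume = 67,100 − 6,300 = 60,800 L
S = 1,690,680 / 60,800 = 27.8072 ‰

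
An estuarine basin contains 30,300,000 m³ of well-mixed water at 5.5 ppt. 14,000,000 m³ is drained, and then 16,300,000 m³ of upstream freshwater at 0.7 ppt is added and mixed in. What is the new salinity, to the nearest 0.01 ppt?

Remaining after removal: 16,300,000 m³ at 5.5 ppt (salt = 89,650,000)
After addition: salt = 89,650,000 + 16,300,000×0.7 = 101,060,000; volume = 32,600,000 m³
S = 101,060,000 / 32,600,000 = 3.1 ppt

3.10 ppt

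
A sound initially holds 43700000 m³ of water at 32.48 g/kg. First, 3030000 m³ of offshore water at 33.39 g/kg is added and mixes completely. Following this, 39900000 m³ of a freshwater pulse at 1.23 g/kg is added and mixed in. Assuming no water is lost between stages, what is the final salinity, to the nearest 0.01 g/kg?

Total salt / total volume:
Initial salt = 43,700,000×32.48 = 1,419,376,000
After stage 1: salt = 1,419,376,000 + 3,030,000×33.39 = 1,520,547,700; volume = 46,730,000 m³; S = 32.539 g/kg
After stage 2: salt = 1,520,547,700 + 39,900,000×1.23 = 1,569,624,700; volume = 86,630,000 m³
S = 1,569,624,700 / 86,630,000 = 18.1187 g/kg

18.12 g/kg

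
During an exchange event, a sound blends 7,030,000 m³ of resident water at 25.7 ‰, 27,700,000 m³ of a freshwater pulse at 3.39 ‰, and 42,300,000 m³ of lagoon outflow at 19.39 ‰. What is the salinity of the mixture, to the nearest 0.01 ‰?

By conservation of dissolved salt,
salt = 7,030,000×25.7 + 27,700,000×3.39 + 42,300,000×19.39 = 180,671,000 + 93,903,000 + 820,197,000 = 1,094,771,000
volume = 7,030,000 + 27,700,000 + 42,300,000 = 77,030,000 m³
S = 1,094,771,000 / 77,030,000 = 14.2123 ‰

14.21 ‰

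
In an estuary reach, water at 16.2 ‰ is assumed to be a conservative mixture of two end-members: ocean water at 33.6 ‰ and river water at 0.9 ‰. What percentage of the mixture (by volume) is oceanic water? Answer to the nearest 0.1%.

46.8%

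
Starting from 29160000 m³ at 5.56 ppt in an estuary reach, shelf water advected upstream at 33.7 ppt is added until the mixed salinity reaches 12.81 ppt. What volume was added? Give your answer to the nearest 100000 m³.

Salt balance: 29,160,000×5.56 + V×33.7 = (29,160,000+V)×12.81
162,129,600 + 33.7V = 373,539,600 + 12.81V
211,410,000 = 20.89V
V = 10,120,153.18 m³

10100000 m³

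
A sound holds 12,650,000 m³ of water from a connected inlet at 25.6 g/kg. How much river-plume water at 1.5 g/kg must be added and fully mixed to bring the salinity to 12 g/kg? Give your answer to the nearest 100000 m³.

16400000 m³

Salt balance: 12,650,000×25.6 + V×1.5 = (12,650,000+V)×12
323,840,000 + 1.5V = 151,800,000 + 12V
172,040,000 = 10.5V
V = 16,384,761.9 m³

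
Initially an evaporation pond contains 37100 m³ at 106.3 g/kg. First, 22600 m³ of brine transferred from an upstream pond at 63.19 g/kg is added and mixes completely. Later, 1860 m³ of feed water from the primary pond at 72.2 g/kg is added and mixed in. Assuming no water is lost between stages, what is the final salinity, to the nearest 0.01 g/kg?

Conserving salt mass:
Initial salt = 37,100×106.3 = 3,943,730
After stage 1: salt = 3,943,730 + 22,600×63.19 = 5,371,824; volume = 59,700 m³; S = 89.98 g/kg
After stage 2: salt = 5,371,824 + 1,860×72.2 = 5,506,116; volume = 61,560 m³
S = 5,506,116 / 61,560 = 89.4431 g/kg

89.44 g/kg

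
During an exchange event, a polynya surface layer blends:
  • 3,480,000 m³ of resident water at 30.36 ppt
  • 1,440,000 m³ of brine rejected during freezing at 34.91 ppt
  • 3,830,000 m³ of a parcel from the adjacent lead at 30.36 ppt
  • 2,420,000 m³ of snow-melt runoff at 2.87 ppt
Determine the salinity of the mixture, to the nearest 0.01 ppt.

24.99 ppt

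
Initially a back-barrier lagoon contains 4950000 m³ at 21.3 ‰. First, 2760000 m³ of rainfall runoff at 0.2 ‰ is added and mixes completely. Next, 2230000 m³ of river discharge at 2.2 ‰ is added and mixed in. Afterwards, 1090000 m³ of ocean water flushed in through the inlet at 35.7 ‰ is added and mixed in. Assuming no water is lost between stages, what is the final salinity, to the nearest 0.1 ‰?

Total salt / total volume:
Initial salt = 4,950,000×21.3 = 105,435,000
After stage 1: salt = 105,435,000 + 2,760,000×0.2 = 105,987,000; volume = 7,710,000 m³; S = 13.747 ‰
After stage 2: salt = 105,987,000 + 2,230,000×2.2 = 110,893,000; volume = 9,940,000 m³; S = 11.156 ‰
After stage 3: salt = 110,893,000 + 1,090,000×35.7 = 149,806,000; volume = 11,030,000 m³
S = 149,806,000 / 11,030,000 = 13.5817 ‰

13.6 ‰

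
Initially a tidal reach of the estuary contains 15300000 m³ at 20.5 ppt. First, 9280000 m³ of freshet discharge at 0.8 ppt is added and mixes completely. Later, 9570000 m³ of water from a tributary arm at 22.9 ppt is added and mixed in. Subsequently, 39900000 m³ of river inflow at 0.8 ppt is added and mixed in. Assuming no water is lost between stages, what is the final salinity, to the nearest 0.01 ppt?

Conserving salt mass:
Initial salt = 15,300,000×20.5 = 313,650,000
After stage 1: salt = 313,650,000 + 9,280,000×0.8 = 321,074,000; volume = 24,580,000 m³; S = 13.062 ppt
After stage 2: salt = 321,074,000 + 9,570,000×22.9 = 540,227,000; volume = 34,150,000 m³; S = 15.819 ppt
After stage 3: salt = 540,227,000 + 39,900,000×0.8 = 572,147,000; volume = 74,050,000 m³
S = 572,147,000 / 74,050,000 = 7.7265 ppt

7.73 ppt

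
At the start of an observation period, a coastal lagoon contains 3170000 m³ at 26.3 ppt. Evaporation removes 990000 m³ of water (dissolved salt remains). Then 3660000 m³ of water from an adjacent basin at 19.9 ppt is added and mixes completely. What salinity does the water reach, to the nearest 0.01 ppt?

After evaporation: salt = 3,170,000×26.3 = 83,371,000; volume = 3,170,000 − 990,000 = 2,180,000 m³
After mixing: salt = 83,371,000 + 3,660,000×19.9 = 156,205,000; volume = 2,180,000 + 3,660,000 = 5,840,000 m³
S = 156,205,000 / 5,840,000 = 26.7474 ppt

26.75 ppt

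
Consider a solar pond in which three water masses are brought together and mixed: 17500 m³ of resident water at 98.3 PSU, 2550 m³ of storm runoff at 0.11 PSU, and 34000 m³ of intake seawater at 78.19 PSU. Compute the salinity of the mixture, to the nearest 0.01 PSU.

81.02 PSU

By conservation of dissolved salt,
salt = 17,500×98.3 + 2,550×0.11 + 34,000×78.19 = 1,720,250 + 280.5 + 2,658,460 = 4,378,990.5
volume = 17,500 + 2,550 + 34,000 = 54,050 m³
S = 4,378,990.5 / 54,050 = 81.0174 PSU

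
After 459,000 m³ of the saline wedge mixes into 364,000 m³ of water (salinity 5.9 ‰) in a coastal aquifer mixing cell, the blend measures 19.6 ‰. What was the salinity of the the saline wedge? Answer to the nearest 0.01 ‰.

Salt balance: 364,000×5.9 + 459,000×S = 823,000×19.6
2,147,600 + 459,000·S = 16,130,800
S = (16,130,800 − 2,147,600) / 459,000 = 30.4645 ‰

30.46 ‰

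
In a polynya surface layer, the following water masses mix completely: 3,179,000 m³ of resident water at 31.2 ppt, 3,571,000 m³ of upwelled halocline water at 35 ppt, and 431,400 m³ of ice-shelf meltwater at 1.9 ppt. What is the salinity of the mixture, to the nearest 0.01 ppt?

Conserving salt mass:
salt = 3,179,000×31.2 + 3,571,000×35 + 431,400×1.9 = 99,184,800 + 124,985,000 + 819,660 = 224,989,460
volume = 3,179,000 + 3,571,000 + 431,400 = 7,181,400 m³
S = 224,989,460 / 7,181,400 = 31.3295 ppt

31.33 ppt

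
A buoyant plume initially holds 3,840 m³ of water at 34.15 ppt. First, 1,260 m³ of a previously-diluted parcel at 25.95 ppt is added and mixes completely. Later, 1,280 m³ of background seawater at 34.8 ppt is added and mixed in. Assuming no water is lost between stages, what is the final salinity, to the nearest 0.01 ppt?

32.66 ppt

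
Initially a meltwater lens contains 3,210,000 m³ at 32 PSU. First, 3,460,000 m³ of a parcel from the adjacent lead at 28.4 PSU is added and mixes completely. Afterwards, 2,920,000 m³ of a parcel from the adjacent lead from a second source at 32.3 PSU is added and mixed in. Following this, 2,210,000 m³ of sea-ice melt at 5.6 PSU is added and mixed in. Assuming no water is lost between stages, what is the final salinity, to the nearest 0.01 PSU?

Mass of salt is conserved:
Initial salt = 3,210,000×32 = 102,720,000
After stage 1: salt = 102,720,000 + 3,460,000×28.4 = 200,984,000; volume = 6,670,000 m³; S = 30.133 PSU
After stage 2: salt = 200,984,000 + 2,920,000×32.3 = 295,300,000; volume = 9,590,000 m³; S = 30.792 PSU
After stage 3: salt = 295,300,000 + 2,210,000×5.6 = 307,676,000; volume = 11,800,000 m³
S = 307,676,000 / 11,800,000 = 26.0742 PSU

26.07 PSU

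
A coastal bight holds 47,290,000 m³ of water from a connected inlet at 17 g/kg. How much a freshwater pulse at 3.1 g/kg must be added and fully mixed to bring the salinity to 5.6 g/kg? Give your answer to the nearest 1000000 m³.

Salt balance: 47,290,000×17 + V×3.1 = (47,290,000+V)×5.6
803,930,000 + 3.1V = 264,824,000 + 5.6V
539,106,000 = 2.5V
V = 215,642,400 m³

216000000 m³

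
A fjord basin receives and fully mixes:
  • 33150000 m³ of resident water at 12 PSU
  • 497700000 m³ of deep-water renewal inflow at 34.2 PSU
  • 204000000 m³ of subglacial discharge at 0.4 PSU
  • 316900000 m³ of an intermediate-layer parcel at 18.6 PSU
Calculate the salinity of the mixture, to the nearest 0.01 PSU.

Weighted by volume,
salt = 33,150,000×12 + 497,700,000×34.2 + 204,000,000×0.4 + 316,900,000×18.6 = 397,800,000 + 17,021,340,000 + 81,600,000 + 5,894,340,000 = 23,395,080,000
volume = 33,150,000 + 497,700,000 + 204,000,000 + 316,900,000 = 1,051,750,000 m³
S = 23,395,080,000 / 1,051,750,000 = 22.244 PSU

22.24 PSU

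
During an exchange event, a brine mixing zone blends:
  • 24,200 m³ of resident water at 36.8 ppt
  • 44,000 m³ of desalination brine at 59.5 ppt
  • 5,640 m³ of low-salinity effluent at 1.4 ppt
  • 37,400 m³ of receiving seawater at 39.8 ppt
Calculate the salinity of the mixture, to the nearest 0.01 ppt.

Total salt / total volume:
salt = 24,200×36.8 + 44,000×59.5 + 5,640×1.4 + 37,400×39.8 = 890,560 + 2,618,000 + 7,896 + 1,488,520 = 5,004,976
volume = 24,200 + 44,000 + 5,640 + 37,400 = 111,240 m³
S = 5,004,976 / 111,240 = 44.9926 ppt

44.99 ppt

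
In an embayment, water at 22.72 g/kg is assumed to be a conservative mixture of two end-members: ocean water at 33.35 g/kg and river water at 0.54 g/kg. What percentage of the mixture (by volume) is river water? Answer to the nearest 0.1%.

Let f be the freshwater fraction. Salt balance per unit volume:
f×0.54 + (1−f)×33.35 = 22.72
f = (33.35 − 22.72) / (33.35 − 0.54) = 10.63/32.81 = 0.324

32.4%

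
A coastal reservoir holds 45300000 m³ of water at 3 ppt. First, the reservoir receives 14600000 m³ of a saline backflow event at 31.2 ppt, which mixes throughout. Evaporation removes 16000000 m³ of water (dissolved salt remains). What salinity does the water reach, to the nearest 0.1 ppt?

After mixing: salt = 45,300,000×3 + 14,600,000×31.2 = 591,420,000; volume = 59,900,000 m³
After evaporation: salt unchanged = 591,420,000; volume = 59,900,000 − 16,000,000 = 43,900,000 m³
S = 591,420,000 / 43,900,000 = 13.472 ppt

13.5 ppt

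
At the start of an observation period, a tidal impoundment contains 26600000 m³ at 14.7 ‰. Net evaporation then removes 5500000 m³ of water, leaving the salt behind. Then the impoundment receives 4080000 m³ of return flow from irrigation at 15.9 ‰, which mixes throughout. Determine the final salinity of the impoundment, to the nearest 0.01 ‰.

After evaporation: salt = 26,600,000×14.7 = 391,020,000; volume = 26,600,000 − 5,500,000 = 21,100,000 m³
After mixing: salt = 391,020,000 + 4,080,000×15.9 = 455,892,000; volume = 21,100,000 + 4,080,000 = 25,180,000 m³
S = 455,892,000 / 25,180,000 = 18.1053 ‰

18.11 ‰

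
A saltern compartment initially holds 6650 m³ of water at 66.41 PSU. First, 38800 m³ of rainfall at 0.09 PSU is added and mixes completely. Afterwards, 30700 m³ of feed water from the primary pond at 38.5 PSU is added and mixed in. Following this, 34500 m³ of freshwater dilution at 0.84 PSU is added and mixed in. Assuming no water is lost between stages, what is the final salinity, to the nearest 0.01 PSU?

Salt balance:
Initial salt = 6,650×66.41 = 441,626.5
After stage 1: salt = 441,626.5 + 38,800×0.09 = 445,118.5; volume = 45,450 m³; S = 9.794 PSU
After stage 2: salt = 445,118.5 + 30,700×38.5 = 1,627,068.5; volume = 76,150 m³; S = 21.367 PSU
After stage 3: salt = 1,627,068.5 + 34,500×0.84 = 1,656,048.5; volume = 110,650 m³
S = 1,656,048.5 / 110,650 = 14.9665 PSU

14.97 PSU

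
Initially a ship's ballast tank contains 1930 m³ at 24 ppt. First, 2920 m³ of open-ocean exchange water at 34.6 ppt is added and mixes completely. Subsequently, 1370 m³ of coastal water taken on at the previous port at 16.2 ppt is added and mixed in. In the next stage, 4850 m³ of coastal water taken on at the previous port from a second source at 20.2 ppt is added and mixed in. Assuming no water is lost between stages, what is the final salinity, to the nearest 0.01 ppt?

24.17 ppt

By conservation of dissolved salt,
Initial salt = 1,930×24 = 46,320
After stage 1: salt = 46,320 + 2,920×34.6 = 147,352; volume = 4,850 m³; S = 30.382 ppt
After stage 2: salt = 147,352 + 1,370×16.2 = 169,546; volume = 6,220 m³; S = 27.258 ppt
After stage 3: salt = 169,546 + 4,850×20.2 = 267,516; volume = 11,070 m³
S = 267,516 / 11,070 = 24.1659 ppt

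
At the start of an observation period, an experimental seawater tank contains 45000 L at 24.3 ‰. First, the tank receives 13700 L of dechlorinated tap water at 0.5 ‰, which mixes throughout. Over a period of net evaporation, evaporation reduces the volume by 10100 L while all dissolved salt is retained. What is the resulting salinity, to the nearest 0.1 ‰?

22.6 ‰

After mixing: salt = 45,000×24.3 + 13,700×0.5 = 1,100,350; volume = 58,700 L
After evaporation: salt unchanged = 1,100,350; volume = 58,700 − 10,100 = 48,600 L
S = 1,100,350 / 48,600 = 22.6409 ‰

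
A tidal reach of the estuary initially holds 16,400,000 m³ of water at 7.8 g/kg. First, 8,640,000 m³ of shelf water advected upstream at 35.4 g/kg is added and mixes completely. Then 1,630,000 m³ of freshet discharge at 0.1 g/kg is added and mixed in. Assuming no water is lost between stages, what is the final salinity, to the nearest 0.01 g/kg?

16.27 g/kg

Weighted by volume,
Initial salt = 16,400,000×7.8 = 127,920,000
After stage 1: salt = 127,920,000 + 8,640,000×35.4 = 433,776,000; volume = 25,040,000 m³; S = 17.323 g/kg
After stage 2: salt = 433,776,000 + 1,630,000×0.1 = 433,939,000; volume = 26,670,000 m³
S = 433,939,000 / 26,670,000 = 16.2707 g/kg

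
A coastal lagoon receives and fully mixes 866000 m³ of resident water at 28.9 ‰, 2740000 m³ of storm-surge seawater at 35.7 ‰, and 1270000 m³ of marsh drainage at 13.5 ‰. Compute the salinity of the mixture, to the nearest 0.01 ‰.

Weighted by volume,
salt = 866,000×28.9 + 2,740,000×35.7 + 1,270,000×13.5 = 25,027,400 + 97,818,000 + 17,145,000 = 139,990,400
volume = 866,000 + 2,740,000 + 1,270,000 = 4,876,000 m³
S = 139,990,400 / 4,876,000 = 28.7101 ‰

28.71 ‰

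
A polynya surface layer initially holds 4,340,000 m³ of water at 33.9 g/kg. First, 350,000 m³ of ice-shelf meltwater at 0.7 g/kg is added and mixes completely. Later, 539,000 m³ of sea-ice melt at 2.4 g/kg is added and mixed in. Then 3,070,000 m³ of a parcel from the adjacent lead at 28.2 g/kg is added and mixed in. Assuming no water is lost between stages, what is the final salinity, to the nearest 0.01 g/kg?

28.35 g/kg

Weighted by volume,
Initial salt = 4,340,000×33.9 = 147,126,000
After stage 1: salt = 147,126,000 + 350,000×0.7 = 147,371,000; volume = 4,690,000 m³; S = 31.422 g/kg
After stage 2: salt = 147,371,000 + 539,000×2.4 = 148,664,600; volume = 5,229,000 m³; S = 28.431 g/kg
After stage 3: salt = 148,664,600 + 3,070,000×28.2 = 235,238,600; volume = 8,299,000 m³
S = 235,238,600 / 8,299,000 = 28.3454 g/kg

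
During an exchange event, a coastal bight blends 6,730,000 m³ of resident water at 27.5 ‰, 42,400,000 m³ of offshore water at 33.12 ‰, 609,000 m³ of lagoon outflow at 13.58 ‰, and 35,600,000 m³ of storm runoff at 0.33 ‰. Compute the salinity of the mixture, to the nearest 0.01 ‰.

Mass of salt is conserved:
salt = 6,730,000×27.5 + 42,400,000×33.12 + 609,000×13.58 + 35,600,000×0.33 = 185,075,000 + 1,404,288,000 + 8,270,220 + 11,748,000 = 1,609,381,220
volume = 6,730,000 + 42,400,000 + 609,000 + 35,600,000 = 85,339,000 m³
S = 1,609,381,220 / 85,339,000 = 18.8587 ‰

18.86 ‰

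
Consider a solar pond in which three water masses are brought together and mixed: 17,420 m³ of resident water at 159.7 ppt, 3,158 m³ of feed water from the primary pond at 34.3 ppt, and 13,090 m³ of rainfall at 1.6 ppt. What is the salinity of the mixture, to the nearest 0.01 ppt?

Mass of salt is conserved:
salt = 17,420×159.7 + 3,158×34.3 + 13,090×1.6 = 2,781,974 + 108,319.4 + 20,944 = 2,911,237.4
volume = 17,420 + 3,158 + 13,090 = 33,668 m³
S = 2,911,237.4 / 33,668 = 86.469 ppt

86.47 ppt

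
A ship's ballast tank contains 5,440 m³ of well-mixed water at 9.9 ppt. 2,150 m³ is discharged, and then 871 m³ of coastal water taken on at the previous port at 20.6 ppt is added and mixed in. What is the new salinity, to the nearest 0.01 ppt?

Remaining after removal: 3,290 m³ at 9.9 ppt (salt = 32,571)
After addition: salt = 32,571 + 871×20.6 = 50,513.6; volume = 4,161 m³
S = 50,513.6 / 4,161 = 12.1398 ppt

12.14 ppt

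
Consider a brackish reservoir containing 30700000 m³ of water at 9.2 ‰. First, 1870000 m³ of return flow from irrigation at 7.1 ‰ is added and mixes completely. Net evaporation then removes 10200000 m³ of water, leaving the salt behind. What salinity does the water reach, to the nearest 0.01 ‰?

After mixing: salt = 30,700,000×9.2 + 1,870,000×7.1 = 295,717,000; volume = 32,570,000 m³
After evaporation: salt unchanged = 295,717,000; volume = 32,570,000 − 10,200,000 = 22,370,000 m³
S = 295,717,000 / 22,370,000 = 13.2194 ‰

13.22 ‰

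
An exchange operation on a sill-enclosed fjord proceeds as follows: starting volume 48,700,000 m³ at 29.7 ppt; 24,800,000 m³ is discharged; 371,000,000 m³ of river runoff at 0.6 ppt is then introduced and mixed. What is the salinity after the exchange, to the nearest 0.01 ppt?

Remaining after removal: 23,900,000 m³ at 29.7 ppt (salt = 709,830,000)
After addition: salt = 709,830,000 + 371,000,000×0.6 = 932,430,000; volume = 394,900,000 m³
S = 932,430,000 / 394,900,000 = 2.3612 ppt

2.36 ppt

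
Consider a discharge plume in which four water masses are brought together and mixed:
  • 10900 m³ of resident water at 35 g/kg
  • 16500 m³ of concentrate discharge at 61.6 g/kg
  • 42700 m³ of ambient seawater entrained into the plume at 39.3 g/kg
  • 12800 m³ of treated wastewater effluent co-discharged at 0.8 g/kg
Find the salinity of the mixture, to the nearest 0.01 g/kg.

Salt balance:
salt = 10,900×35 + 16,500×61.6 + 42,700×39.3 + 12,800×0.8 = 381,500 + 1,016,400 + 1,678,110 + 10,240 = 3,086,250
volume = 10,900 + 16,500 + 42,700 + 12,800 = 82,900 m³
S = 3,086,250 / 82,900 = 37.2286 g/kg

37.23 g/kg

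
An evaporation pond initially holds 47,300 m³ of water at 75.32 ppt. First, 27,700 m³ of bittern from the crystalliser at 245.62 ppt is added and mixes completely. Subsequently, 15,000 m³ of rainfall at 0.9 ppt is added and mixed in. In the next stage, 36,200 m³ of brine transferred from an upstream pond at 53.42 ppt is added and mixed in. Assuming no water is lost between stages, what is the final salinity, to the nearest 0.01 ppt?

Weighted by volume,
Initial salt = 47,300×75.32 = 3,562,636
After stage 1: salt = 3,562,636 + 27,700×245.62 = 10,366,310; volume = 75,000 m³; S = 138.217 ppt
After stage 2: salt = 10,366,310 + 15,000×0.9 = 10,379,810; volume = 90,000 m³; S = 115.331 ppt
After stage 3: salt = 10,379,810 + 36,200×53.42 = 12,313,614; volume = 126,200 m³
S = 12,313,614 / 126,200 = 97.5722 ppt

97.57 ppt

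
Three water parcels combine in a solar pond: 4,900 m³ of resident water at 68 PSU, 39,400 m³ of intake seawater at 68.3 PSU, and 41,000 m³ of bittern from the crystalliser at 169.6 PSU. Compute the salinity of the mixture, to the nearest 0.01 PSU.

116.97 PSU

Total salt / total volume:
salt = 4,900×68 + 39,400×68.3 + 41,000×169.6 = 333,200 + 2,691,020 + 6,953,600 = 9,977,820
volume = 4,900 + 39,400 + 41,000 = 85,300 m³
S = 9,977,820 / 85,300 = 116.9733 PSU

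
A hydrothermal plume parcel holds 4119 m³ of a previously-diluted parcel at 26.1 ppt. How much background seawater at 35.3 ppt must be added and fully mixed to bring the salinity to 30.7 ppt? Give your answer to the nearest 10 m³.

Salt balance: 4,119×26.1 + V×35.3 = (4,119+V)×30.7
107,505.9 + 35.3V = 126,453.3 + 30.7V
18,947.4 = 4.6V
V = 4,119 m³

4120 m³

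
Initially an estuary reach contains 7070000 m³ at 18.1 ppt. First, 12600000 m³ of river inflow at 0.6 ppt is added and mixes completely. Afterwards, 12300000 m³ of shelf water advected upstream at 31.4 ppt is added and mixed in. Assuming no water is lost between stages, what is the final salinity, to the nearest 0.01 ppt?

Salt balance:
Initial salt = 7,070,000×18.1 = 127,967,000
After stage 1: salt = 127,967,000 + 12,600,000×0.6 = 135,527,000; volume = 19,670,000 m³; S = 6.89 ppt
After stage 2: salt = 135,527,000 + 12,300,000×31.4 = 521,747,000; volume = 31,970,000 m³
S = 521,747,000 / 31,970,000 = 16.3199 ppt

16.32 ppt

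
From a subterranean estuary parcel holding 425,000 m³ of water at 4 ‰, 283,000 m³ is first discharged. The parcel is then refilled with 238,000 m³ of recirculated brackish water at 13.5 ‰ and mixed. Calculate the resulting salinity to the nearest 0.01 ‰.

9.95 ‰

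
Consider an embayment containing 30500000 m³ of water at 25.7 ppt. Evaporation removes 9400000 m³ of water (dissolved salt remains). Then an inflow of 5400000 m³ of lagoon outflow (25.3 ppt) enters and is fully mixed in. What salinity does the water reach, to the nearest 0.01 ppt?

After evaporation: salt = 30,500,000×25.7 = 783,850,000; volume = 30,500,000 − 9,400,000 = 21,100,000 m³
After mixing: salt = 783,850,000 + 5,400,000×25.3 = 920,470,000; volume = 21,100,000 + 5,400,000 = 26,500,000 m³
S = 920,470,000 / 26,500,000 = 34.7347 ppt

34.73 ppt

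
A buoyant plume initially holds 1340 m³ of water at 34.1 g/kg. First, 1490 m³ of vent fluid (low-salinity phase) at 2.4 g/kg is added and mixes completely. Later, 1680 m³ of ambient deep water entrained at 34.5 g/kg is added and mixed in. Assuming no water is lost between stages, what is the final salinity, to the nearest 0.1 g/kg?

23.8 g/kg

Weighted by volume,
Initial salt = 1,340×34.1 = 45,694
After stage 1: salt = 45,694 + 1,490×2.4 = 49,270; volume = 2,830 m³; S = 17.41 g/kg
After stage 2: salt = 49,270 + 1,680×34.5 = 107,230; volume = 4,510 m³
S = 107,230 / 4,510 = 23.7761 g/kg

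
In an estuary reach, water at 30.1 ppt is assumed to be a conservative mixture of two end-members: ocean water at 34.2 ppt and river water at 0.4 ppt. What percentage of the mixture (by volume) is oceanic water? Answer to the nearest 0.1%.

87.9%

Let g be the oceanic fraction. Salt balance per unit volume:
g×34.2 + (1−g)×0.4 = 30.1
g = (30.1 − 0.4) / (34.2 − 0.4) = 29.7/33.8 = 0.8787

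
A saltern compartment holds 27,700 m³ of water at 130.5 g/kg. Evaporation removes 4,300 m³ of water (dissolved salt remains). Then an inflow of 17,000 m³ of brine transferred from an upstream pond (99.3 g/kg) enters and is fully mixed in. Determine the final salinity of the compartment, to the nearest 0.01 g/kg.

131.26 g/kg

After evaporation: salt = 27,700×130.5 = 3,614,850; volume = 27,700 − 4,300 = 23,400 m³
After mixing: salt = 3,614,850 + 17,000×99.3 = 5,302,950; volume = 23,400 + 17,000 = 40,400 m³
S = 5,302,950 / 40,400 = 131.2611 g/kg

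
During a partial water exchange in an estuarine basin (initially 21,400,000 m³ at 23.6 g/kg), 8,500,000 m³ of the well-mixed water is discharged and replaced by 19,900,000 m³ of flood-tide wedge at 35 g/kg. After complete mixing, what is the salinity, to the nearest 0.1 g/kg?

Remaining after removal: 12,900,000 m³ at 23.6 g/kg (salt = 304,440,000)
After addition: salt = 304,440,000 + 19,900,000×35 = 1,000,940,000; volume = 32,800,000 m³
S = 1,000,940,000 / 32,800,000 = 30.5165 g/kg

30.5 g/kg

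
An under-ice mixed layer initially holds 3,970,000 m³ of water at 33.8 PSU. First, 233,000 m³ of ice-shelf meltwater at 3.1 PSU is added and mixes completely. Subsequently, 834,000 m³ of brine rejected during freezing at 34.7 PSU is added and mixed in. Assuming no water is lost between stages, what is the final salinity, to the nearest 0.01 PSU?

Weighted by volume,
Initial salt = 3,970,000×33.8 = 134,186,000
After stage 1: salt = 134,186,000 + 233,000×3.1 = 134,908,300; volume = 4,203,000 m³; S = 32.098 PSU
After stage 2: salt = 134,908,300 + 834,000×34.7 = 163,848,100; volume = 5,037,000 m³
S = 163,848,100 / 5,037,000 = 32.5289 PSU

32.53 PSU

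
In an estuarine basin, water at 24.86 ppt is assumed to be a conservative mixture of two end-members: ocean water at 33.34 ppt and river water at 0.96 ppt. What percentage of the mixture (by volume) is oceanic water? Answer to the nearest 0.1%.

73.8%

Let g be the oceanic fraction. Salt balance per unit volume:
g×33.34 + (1−g)×0.96 = 24.86
g = (24.86 − 0.96) / (33.34 − 0.96) = 23.9/32.38 = 0.7381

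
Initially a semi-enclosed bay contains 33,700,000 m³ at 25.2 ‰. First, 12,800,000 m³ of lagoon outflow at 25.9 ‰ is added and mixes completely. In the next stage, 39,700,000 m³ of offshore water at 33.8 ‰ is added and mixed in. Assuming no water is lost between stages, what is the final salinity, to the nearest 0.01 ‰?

Conserving salt mass:
Initial salt = 33,700,000×25.2 = 849,240,000
After stage 1: salt = 849,240,000 + 12,800,000×25.9 = 1,180,760,000; volume = 46,500,000 m³; S = 25.393 ‰
After stage 2: salt = 1,180,760,000 + 39,700,000×33.8 = 2,522,620,000; volume = 86,200,000 m³
S = 2,522,620,000 / 86,200,000 = 29.2647 ‰

29.26 ‰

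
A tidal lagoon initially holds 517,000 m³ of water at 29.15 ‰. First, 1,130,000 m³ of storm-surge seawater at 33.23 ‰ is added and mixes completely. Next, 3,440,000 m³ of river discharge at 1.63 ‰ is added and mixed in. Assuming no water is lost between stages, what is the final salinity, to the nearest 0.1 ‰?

Conserving salt mass:
Initial salt = 517,000×29.15 = 15,070,550
After stage 1: salt = 15,070,550 + 1,130,000×33.23 = 52,620,450; volume = 1,647,000 m³; S = 31.949 ‰
After stage 2: salt = 52,620,450 + 3,440,000×1.63 = 58,227,650; volume = 5,087,000 m³
S = 58,227,650 / 5,087,000 = 11.4464 ‰

11.4 ‰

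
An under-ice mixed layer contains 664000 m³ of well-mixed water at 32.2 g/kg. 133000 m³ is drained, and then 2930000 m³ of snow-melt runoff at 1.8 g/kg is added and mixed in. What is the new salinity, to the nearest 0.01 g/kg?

Remaining after removal: 531,000 m³ at 32.2 g/kg (salt = 17,098,200)
After addition: salt = 17,098,200 + 2,930,000×1.8 = 22,372,200; volume = 3,461,000 m³
S = 22,372,200 / 3,461,000 = 6.4641 g/kg

6.46 g/kg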